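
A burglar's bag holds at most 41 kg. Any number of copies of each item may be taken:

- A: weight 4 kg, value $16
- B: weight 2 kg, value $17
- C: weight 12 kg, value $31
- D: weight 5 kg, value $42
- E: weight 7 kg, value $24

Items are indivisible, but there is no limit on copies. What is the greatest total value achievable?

$348

Best value-per-unit is B at 17/2; filling with it alone gives 20×17 = 340.
Optimal mix: 18×B + 1×D → weight 41, value 348.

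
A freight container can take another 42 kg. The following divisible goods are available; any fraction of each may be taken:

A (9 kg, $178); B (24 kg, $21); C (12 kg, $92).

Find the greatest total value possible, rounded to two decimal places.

288.38

Take in order of value per unit:
- A (178/9 per unit): all 9 → value 178, running total 178.00
- C (92/12 per unit): all 12 → value 92, running total 270.00
- B (21/24 per unit): 21 of 24 → value 21×21/24 = 18.3750, running total 288.38
Total 288.38.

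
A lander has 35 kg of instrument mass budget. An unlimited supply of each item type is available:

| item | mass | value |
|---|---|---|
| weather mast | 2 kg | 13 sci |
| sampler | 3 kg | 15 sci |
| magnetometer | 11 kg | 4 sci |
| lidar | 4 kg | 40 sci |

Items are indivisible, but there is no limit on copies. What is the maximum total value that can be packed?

335 sci

Best value-per-unit is lidar at 40/4; filling with it alone gives 8×40 = 320.
Optimal mix: 1×sampler + 8×lidar → mass 35, value 335.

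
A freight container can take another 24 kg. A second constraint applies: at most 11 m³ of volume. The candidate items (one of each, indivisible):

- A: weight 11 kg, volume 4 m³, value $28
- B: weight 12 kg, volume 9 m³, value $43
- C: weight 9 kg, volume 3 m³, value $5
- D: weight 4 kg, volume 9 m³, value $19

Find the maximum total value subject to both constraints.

$43

Feasible sets respecting both limits:
- B: weight 12, volume 9, value 43
- A+C: weight 20, volume 7, value 33
- A: weight 11, volume 4, value 28
- D: weight 4, volume 9, value 19
Best: $43.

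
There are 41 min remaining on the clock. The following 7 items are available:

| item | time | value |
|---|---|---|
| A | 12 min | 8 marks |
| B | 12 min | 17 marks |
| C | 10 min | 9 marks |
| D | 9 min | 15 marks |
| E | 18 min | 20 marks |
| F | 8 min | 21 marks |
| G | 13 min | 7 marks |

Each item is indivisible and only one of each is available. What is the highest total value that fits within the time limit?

Check high-value combinations within 41 min:
- B+C+D+F: time 12+10+9+8=39, value 17+9+15+21=62
- A+B+D+F: time 12+12+9+8=41, value 8+17+15+21=61
- B+E+F: time 12+18+8=38, value 17+20+21=58
- D+E+F: time 9+18+8=35, value 15+20+21=56
Best: 62 marks.

62 marks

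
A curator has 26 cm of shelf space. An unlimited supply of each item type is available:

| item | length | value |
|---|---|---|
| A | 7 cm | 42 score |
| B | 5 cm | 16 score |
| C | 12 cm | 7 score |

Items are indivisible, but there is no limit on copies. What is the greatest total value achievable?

Best value-per-unit is A at 42/7; filling with it alone gives 3×42 = 126.
Optimal mix: 3×A + 1×B → length 26, value 142.

142 score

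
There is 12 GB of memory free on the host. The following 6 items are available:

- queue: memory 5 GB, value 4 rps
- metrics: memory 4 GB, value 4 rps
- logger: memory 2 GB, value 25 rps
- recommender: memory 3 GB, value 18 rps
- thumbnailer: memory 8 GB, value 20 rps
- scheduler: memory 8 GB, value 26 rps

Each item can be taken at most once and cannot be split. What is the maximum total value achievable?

51 rps

Check high-value combinations within 12 GB:
- logger+scheduler: memory 2+8=10, value 25+26=51
- metrics+logger+recommender: memory 4+2+3=9, value 4+25+18=47
- queue+logger+recommender: memory 5+2+3=10, value 4+25+18=47
Best: 51 rps.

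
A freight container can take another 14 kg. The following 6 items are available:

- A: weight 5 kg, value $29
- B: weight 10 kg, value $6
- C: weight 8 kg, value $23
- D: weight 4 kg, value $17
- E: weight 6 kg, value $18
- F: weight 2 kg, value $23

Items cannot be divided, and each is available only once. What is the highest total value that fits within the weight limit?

Check high-value combinations within 14 kg:
- A+E+F: weight 5+6+2=13, value 29+18+23=70
- A+D+F: weight 5+4+2=11, value 29+17+23=69
- C+D+F: weight 8+4+2=14, value 23+17+23=63
Best: $70.

$70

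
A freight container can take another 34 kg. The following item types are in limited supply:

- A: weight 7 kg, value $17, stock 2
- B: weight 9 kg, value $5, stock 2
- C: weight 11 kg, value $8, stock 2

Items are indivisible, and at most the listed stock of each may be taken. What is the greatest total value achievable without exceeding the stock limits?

Top feasible selections:
- 2×A + 1×B + 1×C: weight 34, value 47
- 2×A + 2×B: weight 32, value 44
- 2×A + 1×C: weight 25, value 42
Best: $47.

$47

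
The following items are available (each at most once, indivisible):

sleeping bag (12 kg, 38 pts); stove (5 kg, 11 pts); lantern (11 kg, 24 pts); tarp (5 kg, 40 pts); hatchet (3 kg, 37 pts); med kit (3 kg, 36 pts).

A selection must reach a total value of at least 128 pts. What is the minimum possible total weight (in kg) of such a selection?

22

Subsets with value ≥ 128, sorted by total weight:
- lantern+tarp+hatchet+med kit: weight 22, value 137
- sleeping bag+tarp+hatchet+med kit: weight 23, value 151
- stove+lantern+tarp+hatchet+med kit: weight 27, value 148
- sleeping bag+stove+tarp+hatchet+med kit: weight 28, value 162
Minimum weight: 22 kg.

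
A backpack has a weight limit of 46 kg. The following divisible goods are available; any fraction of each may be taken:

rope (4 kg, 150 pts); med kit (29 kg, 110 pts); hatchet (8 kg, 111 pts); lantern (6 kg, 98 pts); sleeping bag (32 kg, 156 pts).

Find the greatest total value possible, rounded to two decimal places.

Take in order of value per unit:
- rope (150/4 per unit): all 4 → value 150, running total 150.00
- lantern (98/6 per unit): all 6 → value 98, running total 248.00
- hatchet (111/8 per unit): all 8 → value 111, running total 359.00
- sleeping bag (156/32 per unit): 28 of 32 → value 28×156/32 = 136.5000, running total 495.50
Total 495.50.

495.50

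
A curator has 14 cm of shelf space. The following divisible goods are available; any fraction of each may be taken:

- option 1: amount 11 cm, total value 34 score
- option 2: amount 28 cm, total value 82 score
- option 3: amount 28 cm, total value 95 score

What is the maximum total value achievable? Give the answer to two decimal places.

47.50

Take in order of value per unit:
- option 3 (95/28 per unit): 14 of 28 → value 14×95/28 = 47.5000, running total 47.50
Total 47.50.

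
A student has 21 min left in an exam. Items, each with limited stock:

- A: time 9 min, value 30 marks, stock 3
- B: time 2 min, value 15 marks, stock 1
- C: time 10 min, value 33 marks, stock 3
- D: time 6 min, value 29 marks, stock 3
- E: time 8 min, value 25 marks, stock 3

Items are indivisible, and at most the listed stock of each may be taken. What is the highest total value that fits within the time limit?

102 marks

Top feasible selections:
- 1×B + 3×D: time 20, value 102
- 1×A + 2×D: time 21, value 88
- 3×D: time 18, value 87
Best: 102 marks.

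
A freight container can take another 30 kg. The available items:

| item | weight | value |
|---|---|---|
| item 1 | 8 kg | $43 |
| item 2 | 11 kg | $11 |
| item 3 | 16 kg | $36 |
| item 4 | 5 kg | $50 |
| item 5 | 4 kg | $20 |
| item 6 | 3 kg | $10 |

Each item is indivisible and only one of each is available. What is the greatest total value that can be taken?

$129

Check high-value combinations within 30 kg:
- item 1+item 3+item 4: weight 8+16+5=29, value 43+36+50=129
- item 1+item 2+item 4+item 5: weight 8+11+5+4=28, value 43+11+50+20=124
- item 1+item 4+item 5+item 6: weight 8+5+4+3=20, value 43+50+20+10=123
- item 3+item 4+item 5+item 6: weight 16+5+4+3=28, value 36+50+20+10=116
Best: $129.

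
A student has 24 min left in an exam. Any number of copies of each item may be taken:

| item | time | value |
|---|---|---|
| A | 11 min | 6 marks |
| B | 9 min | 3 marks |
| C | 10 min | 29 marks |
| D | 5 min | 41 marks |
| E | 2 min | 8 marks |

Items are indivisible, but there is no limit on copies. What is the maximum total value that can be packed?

Best value-per-unit is D at 41/5; filling with it alone gives 4×41 = 164.
Optimal mix: 4×D + 2×E → time 24, value 180.

180 marks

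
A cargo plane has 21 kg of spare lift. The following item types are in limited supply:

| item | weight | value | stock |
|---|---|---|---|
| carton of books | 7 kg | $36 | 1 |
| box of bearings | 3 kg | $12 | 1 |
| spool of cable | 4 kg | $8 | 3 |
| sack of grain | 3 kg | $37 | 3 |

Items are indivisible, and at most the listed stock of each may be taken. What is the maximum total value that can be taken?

Top feasible selections:
- 1×carton of books + 1×box of bearings + 3×sack of grain: weight 19, value 159
- 1×carton of books + 1×spool of cable + 3×sack of grain: weight 20, value 155
- 1×carton of books + 3×sack of grain: weight 16, value 147
- 1×box of bearings + 2×spool of cable + 3×sack of grain: weight 20, value 139
Best: $159.

$159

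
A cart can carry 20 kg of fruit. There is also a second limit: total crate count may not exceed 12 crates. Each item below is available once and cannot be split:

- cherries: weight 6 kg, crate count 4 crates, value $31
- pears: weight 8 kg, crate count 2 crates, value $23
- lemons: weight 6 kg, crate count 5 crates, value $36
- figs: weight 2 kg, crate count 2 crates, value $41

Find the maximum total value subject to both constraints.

Feasible sets respecting both limits:
- cherries+lemons+figs: weight 14, crate count 11, value 108
- pears+lemons+figs: weight 16, crate count 9, value 100
- cherries+pears+figs: weight 16, crate count 8, value 95
- cherries+pears+lemons: weight 20, crate count 11, value 90
Best: $108.

$108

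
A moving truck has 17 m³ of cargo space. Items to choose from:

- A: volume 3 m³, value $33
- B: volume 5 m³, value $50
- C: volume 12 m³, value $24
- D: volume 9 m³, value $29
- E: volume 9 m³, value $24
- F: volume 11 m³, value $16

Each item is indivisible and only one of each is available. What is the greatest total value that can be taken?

Check high-value combinations within 17 m³:
- A+B+D: volume 3+5+9=17, value 33+50+29=112
- A+B+E: volume 3+5+9=17, value 33+50+24=107
- A+B: volume 3+5=8, value 33+50=83
- B+D: volume 5+9=14, value 50+29=79
Best: $112.

$112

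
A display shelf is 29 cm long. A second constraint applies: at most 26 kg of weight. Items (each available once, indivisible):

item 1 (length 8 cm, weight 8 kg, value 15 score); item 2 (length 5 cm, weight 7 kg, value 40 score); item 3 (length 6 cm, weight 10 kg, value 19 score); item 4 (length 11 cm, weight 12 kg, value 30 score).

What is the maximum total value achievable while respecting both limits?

Feasible sets respecting both limits:
- item 1+item 2+item 3: length 19, weight 25, value 74
- item 2+item 4: length 16, weight 19, value 70
- item 2+item 3: length 11, weight 17, value 59
Best: 74 score.

74 score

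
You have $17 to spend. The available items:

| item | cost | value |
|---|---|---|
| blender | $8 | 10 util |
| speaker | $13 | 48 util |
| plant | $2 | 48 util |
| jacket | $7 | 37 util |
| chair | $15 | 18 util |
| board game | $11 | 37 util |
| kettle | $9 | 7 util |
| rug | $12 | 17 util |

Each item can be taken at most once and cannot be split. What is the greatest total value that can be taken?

96 util

Check high-value combinations within $17:
- speaker+plant: cost 13+2=15, value 48+48=96
- blender+plant+jacket: cost 8+2+7=17, value 10+48+37=95
- plant+jacket: cost 2+7=9, value 48+37=85
- plant+board game: cost 2+11=13, value 48+37=85
Best: 96 util.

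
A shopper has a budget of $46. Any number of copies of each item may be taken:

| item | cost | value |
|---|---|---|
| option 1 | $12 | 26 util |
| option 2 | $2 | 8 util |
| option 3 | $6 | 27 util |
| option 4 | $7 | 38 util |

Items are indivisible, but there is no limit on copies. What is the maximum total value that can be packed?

Best value-per-unit is option 4 at 38/7; filling with it alone gives 6×38 = 228.
Optimal mix: 2×option 2 + 6×option 4 → cost 46, value 244.

244 util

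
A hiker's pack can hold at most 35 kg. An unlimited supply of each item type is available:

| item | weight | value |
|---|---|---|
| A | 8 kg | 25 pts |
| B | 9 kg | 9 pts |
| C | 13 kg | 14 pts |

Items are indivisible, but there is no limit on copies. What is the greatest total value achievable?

100 pts

Best value-per-unit is A at 25/8, and filling with it alone uses weight 4×8=32. No mix of the others beats 4×25 = 100.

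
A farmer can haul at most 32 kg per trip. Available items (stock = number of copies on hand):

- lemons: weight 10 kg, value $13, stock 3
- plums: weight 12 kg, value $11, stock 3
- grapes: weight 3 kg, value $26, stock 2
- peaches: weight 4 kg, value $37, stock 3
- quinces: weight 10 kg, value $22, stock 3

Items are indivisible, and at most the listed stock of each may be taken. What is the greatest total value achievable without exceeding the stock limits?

Best selections within weight 32 and stock limits:
- 2×grapes + 3×peaches + 1×quinces: weight 28, value 185
- 1×lemons + 2×grapes + 3×peaches: weight 28, value 176
Best: $185.

$185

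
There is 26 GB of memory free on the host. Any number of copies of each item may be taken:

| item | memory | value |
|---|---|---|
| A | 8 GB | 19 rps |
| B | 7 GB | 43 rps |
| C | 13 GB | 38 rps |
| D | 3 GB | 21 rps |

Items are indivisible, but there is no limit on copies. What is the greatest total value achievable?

Best value-per-unit is D at 21/3; filling with it alone gives 8×21 = 168.
Optimal mix: 2×B + 4×D → memory 26, value 170.

170 rps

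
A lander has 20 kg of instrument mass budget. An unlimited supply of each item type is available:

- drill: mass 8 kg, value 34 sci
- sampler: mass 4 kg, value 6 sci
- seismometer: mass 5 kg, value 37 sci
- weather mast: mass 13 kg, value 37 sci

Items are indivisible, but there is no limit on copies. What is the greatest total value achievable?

Best value-per-unit is seismometer at 37/5, and filling with it alone uses mass 4×5=20. No mix of the others beats 4×37 = 148.

148 sci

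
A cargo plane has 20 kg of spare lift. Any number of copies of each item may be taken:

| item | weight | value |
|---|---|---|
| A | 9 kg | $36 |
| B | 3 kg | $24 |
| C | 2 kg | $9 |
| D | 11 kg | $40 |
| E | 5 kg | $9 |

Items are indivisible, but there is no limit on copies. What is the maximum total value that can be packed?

$153

Best value-per-unit is B at 24/3; filling with it alone gives 6×24 = 144.
Optimal mix: 6×B + 1×C → weight 20, value 153.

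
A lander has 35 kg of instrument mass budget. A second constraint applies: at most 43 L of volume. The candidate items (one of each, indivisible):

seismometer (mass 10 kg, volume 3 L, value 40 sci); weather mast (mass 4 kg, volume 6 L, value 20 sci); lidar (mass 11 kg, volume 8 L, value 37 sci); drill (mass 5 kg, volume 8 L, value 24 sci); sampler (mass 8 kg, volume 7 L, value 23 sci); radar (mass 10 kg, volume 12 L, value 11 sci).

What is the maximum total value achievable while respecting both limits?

Feasible sets respecting both limits:
- seismometer+lidar+drill+sampler: mass 34, volume 26, value 124
- seismometer+weather mast+lidar+drill: mass 30, volume 25, value 121
- seismometer+weather mast+lidar+sampler: mass 33, volume 24, value 120
- seismometer+weather mast+lidar+radar: mass 35, volume 29, value 108
Best: 124 sci.

124 sci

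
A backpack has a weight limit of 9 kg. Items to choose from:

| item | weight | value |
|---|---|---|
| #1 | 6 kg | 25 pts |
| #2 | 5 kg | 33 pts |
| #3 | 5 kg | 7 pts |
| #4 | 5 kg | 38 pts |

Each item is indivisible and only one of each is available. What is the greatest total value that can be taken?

38 pts

Check high-value combinations within 9 kg:
- #4: weight 5, value 38
- #2: weight 5, value 33
- #1: weight 6, value 25
- #3: weight 5, value 7
Best: 38 pts.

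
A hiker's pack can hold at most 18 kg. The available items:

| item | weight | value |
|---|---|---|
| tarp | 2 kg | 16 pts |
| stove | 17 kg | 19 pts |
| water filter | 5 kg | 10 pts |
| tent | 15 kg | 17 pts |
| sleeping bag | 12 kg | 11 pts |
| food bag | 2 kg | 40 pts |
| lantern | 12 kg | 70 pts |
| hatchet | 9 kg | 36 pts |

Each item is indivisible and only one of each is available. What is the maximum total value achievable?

126 pts

Check high-value combinations within 18 kg:
- tarp+food bag+lantern: weight 2+2+12=16, value 16+40+70=126
- food bag+lantern: weight 2+12=14, value 40+70=110
- tarp+water filter+food bag+hatchet: weight 2+5+2+9=18, value 16+10+40+36=102
Best: 126 pts.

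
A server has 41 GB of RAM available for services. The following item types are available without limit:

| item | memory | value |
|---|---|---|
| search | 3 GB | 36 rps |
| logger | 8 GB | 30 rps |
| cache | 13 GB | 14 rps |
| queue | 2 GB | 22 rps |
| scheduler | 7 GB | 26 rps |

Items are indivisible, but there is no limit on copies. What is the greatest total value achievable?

490 rps

Best value-per-unit is search at 36/3; filling with it alone gives 13×36 = 468.
Optimal mix: 13×search + 1×queue → memory 41, value 490.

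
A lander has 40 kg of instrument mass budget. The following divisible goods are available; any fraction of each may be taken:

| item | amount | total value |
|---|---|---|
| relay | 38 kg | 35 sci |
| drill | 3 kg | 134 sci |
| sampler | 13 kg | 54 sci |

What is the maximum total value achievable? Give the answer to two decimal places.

Take in order of value per unit:
- drill (134/3 per unit): all 3 → value 134, running total 134.00
- sampler (54/13 per unit): all 13 → value 54, running total 188.00
- relay (35/38 per unit): 24 of 38 → value 24×35/38 = 22.1053, running total 210.11
Total 210.11.

210.11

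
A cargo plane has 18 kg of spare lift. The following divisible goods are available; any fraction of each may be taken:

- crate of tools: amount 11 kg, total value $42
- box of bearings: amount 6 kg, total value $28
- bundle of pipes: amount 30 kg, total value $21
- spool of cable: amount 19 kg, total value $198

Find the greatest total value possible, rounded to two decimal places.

Take in order of value per unit:
- spool of cable (198/19 per unit): 18 of 19 → value 18×198/19 = 187.5789, running total 187.58
Total 187.58.

187.58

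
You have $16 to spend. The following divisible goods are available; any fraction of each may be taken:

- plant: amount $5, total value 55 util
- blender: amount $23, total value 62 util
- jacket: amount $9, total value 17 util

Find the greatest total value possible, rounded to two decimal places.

84.65

Take in order of value per unit:
- plant (55/5 per unit): all 5 → value 55, running total 55.00
- blender (62/23 per unit): 11 of 23 → value 11×62/23 = 29.6522, running total 84.65
Total 84.65.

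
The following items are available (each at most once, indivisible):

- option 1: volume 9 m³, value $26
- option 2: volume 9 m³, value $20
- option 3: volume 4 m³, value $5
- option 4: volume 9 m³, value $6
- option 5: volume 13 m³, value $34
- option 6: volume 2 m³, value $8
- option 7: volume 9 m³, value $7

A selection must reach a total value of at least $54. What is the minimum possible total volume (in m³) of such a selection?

Subsets with value ≥ 54, sorted by total volume:
- option 1+option 2+option 6: volume 20, value 54
- option 1+option 5: volume 22, value 60
- option 2+option 5: volume 22, value 54
Minimum volume: 20 m³.

20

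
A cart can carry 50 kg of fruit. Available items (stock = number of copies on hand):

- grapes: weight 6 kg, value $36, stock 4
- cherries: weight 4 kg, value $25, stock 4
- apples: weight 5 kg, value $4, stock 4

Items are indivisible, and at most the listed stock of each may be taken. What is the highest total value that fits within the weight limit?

Top feasible selections:
- 4×grapes + 4×cherries + 2×apples: weight 50, value 252
- 4×grapes + 4×cherries + 1×apples: weight 45, value 248
- 4×grapes + 4×cherries: weight 40, value 244
Best: $252.

$252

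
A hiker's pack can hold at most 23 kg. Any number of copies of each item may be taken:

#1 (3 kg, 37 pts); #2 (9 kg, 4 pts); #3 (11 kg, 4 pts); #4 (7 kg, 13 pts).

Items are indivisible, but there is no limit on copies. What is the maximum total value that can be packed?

259 pts

Best value-per-unit is #1 at 37/3, and filling with it alone uses weight 7×3=21. No mix of the others beats 7×37 = 259.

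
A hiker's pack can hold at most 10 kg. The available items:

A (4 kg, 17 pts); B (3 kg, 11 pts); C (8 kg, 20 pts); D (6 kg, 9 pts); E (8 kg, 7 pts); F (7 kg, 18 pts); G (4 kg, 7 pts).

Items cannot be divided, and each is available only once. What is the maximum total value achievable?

29 pts

Check high-value combinations within 10 kg:
- B+F: weight 3+7=10, value 11+18=29
- A+B: weight 4+3=7, value 17+11=28
- A+D: weight 4+6=10, value 17+9=26
Best: 29 pts.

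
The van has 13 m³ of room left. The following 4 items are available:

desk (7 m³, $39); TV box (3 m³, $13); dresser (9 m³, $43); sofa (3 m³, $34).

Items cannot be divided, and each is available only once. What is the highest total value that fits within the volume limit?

Check high-value combinations within 13 m³:
- desk+TV box+sofa: volume 7+3+3=13, value 39+13+34=86
- dresser+sofa: volume 9+3=12, value 43+34=77
- desk+sofa: volume 7+3=10, value 39+34=73
- TV box+dresser: volume 3+9=12, value 13+43=56
- desk+TV box: volume 7+3=10, value 39+13=52
Best: $86.

$86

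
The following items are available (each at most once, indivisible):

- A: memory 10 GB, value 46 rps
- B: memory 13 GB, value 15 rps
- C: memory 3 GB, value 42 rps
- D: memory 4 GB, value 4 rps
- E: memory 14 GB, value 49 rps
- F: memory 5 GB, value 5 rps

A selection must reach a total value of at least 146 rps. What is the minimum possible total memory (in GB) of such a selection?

36

Subsets with value ≥ 146, sorted by total memory:
- A+C+D+E+F: memory 36, value 146
- A+B+C+E: memory 40, value 152
- A+B+C+D+E: memory 44, value 156
Minimum memory: 36 GB.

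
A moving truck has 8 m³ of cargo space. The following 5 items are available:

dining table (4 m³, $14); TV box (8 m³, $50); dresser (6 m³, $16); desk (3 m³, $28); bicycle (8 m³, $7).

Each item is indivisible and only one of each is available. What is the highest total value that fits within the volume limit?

Check high-value combinations within 8 m³:
- TV box: volume 8, value 50
- dining table+desk: volume 4+3=7, value 14+28=42
- desk: volume 3, value 28
Best: $50.

$50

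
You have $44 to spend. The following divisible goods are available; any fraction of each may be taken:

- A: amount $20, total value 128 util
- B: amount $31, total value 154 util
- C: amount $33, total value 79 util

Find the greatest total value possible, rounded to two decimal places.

247.23

Take in order of value per unit:
- A (128/20 per unit): all 20 → value 128, running total 128.00
- B (154/31 per unit): 24 of 31 → value 24×154/31 = 119.2258, running total 247.23
Total 247.23.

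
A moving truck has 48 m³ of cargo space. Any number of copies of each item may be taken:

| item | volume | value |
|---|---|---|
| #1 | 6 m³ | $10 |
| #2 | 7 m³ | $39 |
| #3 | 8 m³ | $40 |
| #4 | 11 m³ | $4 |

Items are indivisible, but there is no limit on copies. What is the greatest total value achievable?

Best value-per-unit is #2 at 39/7; filling with it alone gives 6×39 = 234.
Optimal mix: 1×#1 + 6×#2 → volume 48, value 244.

$244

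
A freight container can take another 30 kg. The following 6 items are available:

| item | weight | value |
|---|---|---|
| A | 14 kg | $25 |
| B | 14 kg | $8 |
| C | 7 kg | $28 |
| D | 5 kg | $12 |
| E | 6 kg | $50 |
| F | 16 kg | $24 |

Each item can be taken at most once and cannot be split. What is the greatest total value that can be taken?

This is a 0/1 knapsack; check combinations near the capacity.
- A+C+E: weight 14+7+6=27, value 25+28+50=103
- C+E+F: weight 7+6+16=29, value 28+50+24=102
- C+D+E: weight 7+5+6=18, value 28+12+50=90
- A+D+E: weight 14+5+6=25, value 25+12+50=87
Best: $103.

$103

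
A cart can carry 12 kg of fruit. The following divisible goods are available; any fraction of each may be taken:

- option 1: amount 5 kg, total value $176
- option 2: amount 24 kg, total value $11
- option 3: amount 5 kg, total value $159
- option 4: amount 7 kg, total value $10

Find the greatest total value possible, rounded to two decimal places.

Take in order of value per unit:
- option 1 (176/5 per unit): all 5 → value 176, running total 176.00
- option 3 (159/5 per unit): all 5 → value 159, running total 335.00
- option 4 (10/7 per unit): 2 of 7 → value 2×10/7 = 2.8571, running total 337.86
Total 337.86.

337.86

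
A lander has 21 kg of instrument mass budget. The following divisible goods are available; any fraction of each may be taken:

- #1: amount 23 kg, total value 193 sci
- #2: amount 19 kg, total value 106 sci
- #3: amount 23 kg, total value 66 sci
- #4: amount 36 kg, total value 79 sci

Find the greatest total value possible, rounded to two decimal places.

Take in order of value per unit:
- #1 (193/23 per unit): 21 of 23 → value 21×193/23 = 176.2174, running total 176.22
Total 176.22.

176.22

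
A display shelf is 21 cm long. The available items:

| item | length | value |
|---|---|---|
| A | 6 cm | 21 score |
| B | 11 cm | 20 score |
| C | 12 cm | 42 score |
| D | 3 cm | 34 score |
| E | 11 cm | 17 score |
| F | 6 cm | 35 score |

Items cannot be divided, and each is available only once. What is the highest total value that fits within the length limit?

111 score

Check high-value combinations within 21 cm:
- C+D+F: length 12+3+6=21, value 42+34+35=111
- A+C+D: length 6+12+3=21, value 21+42+34=97
- A+D+F: length 6+3+6=15, value 21+34+35=90
Best: 111 score.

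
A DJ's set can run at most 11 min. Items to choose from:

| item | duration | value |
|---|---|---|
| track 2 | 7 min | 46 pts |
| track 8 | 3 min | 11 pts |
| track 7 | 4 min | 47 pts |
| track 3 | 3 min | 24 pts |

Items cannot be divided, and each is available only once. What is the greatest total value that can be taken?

93 pts

Check high-value combinations within 11 min:
- track 2+track 7: duration 7+4=11, value 46+47=93
- track 8+track 7+track 3: duration 3+4+3=10, value 11+47+24=82
- track 7+track 3: duration 4+3=7, value 47+24=71
- track 2+track 3: duration 7+3=10, value 46+24=70
Best: 93 pts.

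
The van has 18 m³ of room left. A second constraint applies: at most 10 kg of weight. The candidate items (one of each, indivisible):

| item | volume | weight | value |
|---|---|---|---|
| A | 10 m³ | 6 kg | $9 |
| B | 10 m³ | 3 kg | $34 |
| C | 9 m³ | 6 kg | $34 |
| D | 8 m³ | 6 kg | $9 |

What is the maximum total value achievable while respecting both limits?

Feasible sets respecting both limits:
- B+D: volume 18, weight 9, value 43
- B: volume 10, weight 3, value 34
- C: volume 9, weight 6, value 34
- A: volume 10, weight 6, value 9
Best: $43.

$43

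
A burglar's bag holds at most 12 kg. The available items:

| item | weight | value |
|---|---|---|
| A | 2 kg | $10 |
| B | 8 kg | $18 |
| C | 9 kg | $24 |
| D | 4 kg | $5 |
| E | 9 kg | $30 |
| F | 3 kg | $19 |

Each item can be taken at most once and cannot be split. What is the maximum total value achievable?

$49

This is a 0/1 knapsack; check combinations near the capacity.
- E+F: weight 9+3=12, value 30+19=49
- C+F: weight 9+3=12, value 24+19=43
- A+E: weight 2+9=11, value 10+30=40
- B+F: weight 8+3=11, value 18+19=37
- A+D+F: weight 2+4+3=9, value 10+5+19=34
Best: $49.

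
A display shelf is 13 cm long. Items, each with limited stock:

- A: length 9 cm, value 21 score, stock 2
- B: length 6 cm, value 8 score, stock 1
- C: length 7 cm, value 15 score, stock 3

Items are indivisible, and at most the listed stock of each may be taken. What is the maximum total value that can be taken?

23 score

Top feasible selections:
- 1×B + 1×C: length 13, value 23
- 1×A: length 9, value 21
- 1×C: length 7, value 15
- 1×B: length 6, value 8
Best: 23 score.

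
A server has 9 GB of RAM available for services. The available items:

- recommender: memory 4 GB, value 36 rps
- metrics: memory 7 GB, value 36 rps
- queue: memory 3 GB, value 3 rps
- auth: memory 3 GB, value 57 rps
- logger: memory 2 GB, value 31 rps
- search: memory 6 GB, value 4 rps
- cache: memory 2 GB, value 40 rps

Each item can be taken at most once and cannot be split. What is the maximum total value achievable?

133 rps

Check high-value combinations within 9 GB:
- recommender+auth+cache: memory 4+3+2=9, value 36+57+40=133
- auth+logger+cache: memory 3+2+2=7, value 57+31+40=128
- recommender+auth+logger: memory 4+3+2=9, value 36+57+31=124
Best: 133 rps.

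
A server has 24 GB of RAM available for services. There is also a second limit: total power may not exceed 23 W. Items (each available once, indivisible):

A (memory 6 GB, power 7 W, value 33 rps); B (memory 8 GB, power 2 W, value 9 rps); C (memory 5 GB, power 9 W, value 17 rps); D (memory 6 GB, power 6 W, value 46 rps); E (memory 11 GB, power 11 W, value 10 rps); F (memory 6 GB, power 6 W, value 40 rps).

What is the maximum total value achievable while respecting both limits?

Feasible sets respecting both limits:
- A+D+F: memory 18, power 19, value 119
- C+D+F: memory 17, power 21, value 103
- A+C+D: memory 17, power 22, value 96
Best: 119 rps.

119 rps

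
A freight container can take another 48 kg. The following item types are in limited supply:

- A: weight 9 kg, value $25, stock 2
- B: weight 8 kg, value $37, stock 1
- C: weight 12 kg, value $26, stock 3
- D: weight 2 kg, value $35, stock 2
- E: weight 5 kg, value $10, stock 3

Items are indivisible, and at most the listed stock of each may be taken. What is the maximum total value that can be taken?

$193

Best selections within weight 48 and stock limits:
- 2×A + 1×B + 1×C + 2×D + 1×E: weight 47, value 193
- 1×A + 1×B + 1×C + 2×D + 3×E: weight 48, value 188
Best: $193.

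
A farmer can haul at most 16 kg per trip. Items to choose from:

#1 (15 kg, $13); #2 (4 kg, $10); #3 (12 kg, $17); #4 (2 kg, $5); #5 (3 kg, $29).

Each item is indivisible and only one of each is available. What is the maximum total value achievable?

$46

Check high-value combinations within 16 kg:
- #3+#5: weight 12+3=15, value 17+29=46
- #2+#4+#5: weight 4+2+3=9, value 10+5+29=44
- #2+#5: weight 4+3=7, value 10+29=39
- #4+#5: weight 2+3=5, value 5+29=34
- #5: weight 3, value 29
Best: $46.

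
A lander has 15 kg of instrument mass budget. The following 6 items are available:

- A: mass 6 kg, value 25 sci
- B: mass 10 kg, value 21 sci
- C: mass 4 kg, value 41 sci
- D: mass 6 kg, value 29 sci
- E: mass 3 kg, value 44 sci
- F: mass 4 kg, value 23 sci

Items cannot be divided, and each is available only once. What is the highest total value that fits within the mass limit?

114 sci

Check high-value combinations within 15 kg:
- C+D+E: mass 4+6+3=13, value 41+29+44=114
- A+C+E: mass 6+4+3=13, value 25+41+44=110
- C+E+F: mass 4+3+4=11, value 41+44+23=108
- A+D+E: mass 6+6+3=15, value 25+29+44=98
Best: 114 sci.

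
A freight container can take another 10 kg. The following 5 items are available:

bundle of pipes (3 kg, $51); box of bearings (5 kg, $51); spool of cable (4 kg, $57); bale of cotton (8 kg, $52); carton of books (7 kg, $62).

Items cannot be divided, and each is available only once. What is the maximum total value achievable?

$113

This is a 0/1 knapsack; check combinations near the capacity.
- bundle of pipes+carton of books: weight 3+7=10, value 51+62=113
- bundle of pipes+spool of cable: weight 3+4=7, value 51+57=108
- box of bearings+spool of cable: weight 5+4=9, value 51+57=108
- bundle of pipes+box of bearings: weight 3+5=8, value 51+51=102
Best: $113.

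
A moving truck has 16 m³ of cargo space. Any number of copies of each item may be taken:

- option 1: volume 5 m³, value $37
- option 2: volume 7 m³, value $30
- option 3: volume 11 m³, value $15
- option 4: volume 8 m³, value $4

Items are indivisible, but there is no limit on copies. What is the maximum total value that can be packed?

$111

Best value-per-unit is option 1 at 37/5, and filling with it alone uses volume 3×5=15. No mix of the others beats 3×37 = 111.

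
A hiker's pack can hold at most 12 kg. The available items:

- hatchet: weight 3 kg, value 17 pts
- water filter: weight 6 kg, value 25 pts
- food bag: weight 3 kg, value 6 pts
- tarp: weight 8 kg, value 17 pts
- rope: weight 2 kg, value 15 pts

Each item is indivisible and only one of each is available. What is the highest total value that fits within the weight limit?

57 pts

Check high-value combinations within 12 kg:
- hatchet+water filter+rope: weight 3+6+2=11, value 17+25+15=57
- hatchet+water filter+food bag: weight 3+6+3=12, value 17+25+6=48
- water filter+food bag+rope: weight 6+3+2=11, value 25+6+15=46
- hatchet+water filter: weight 3+6=9, value 17+25=42
Best: 57 pts.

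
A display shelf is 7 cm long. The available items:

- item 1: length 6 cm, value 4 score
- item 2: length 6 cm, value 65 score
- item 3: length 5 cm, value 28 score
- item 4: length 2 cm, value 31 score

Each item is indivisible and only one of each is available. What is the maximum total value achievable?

65 score

Check high-value combinations within 7 cm:
- item 2: length 6, value 65
- item 3+item 4: length 5+2=7, value 28+31=59
- item 4: length 2, value 31
- item 3: length 5, value 28
- item 1: length 6, value 4
Best: 65 score.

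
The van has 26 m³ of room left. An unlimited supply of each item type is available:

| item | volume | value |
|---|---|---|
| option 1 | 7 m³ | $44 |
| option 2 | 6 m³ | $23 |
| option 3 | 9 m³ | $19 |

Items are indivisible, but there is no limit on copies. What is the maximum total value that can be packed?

$134

Best value-per-unit is option 1 at 44/7; filling with it alone gives 3×44 = 132.
Optimal mix: 2×option 1 + 2×option 2 → volume 26, value 134.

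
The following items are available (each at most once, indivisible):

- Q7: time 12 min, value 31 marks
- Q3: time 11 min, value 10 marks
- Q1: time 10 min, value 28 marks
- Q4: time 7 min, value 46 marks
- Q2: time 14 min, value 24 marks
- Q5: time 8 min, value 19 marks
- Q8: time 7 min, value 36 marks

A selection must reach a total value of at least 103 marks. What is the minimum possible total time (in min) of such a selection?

24

Subsets with value ≥ 103, sorted by total time:
- Q1+Q4+Q8: time 24, value 110
- Q7+Q4+Q8: time 26, value 113
Minimum time: 24 min.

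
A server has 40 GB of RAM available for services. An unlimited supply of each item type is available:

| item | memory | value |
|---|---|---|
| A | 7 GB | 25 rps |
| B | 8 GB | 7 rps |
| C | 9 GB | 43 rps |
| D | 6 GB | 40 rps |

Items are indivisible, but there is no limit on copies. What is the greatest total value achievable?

Best value-per-unit is D at 40/6; filling with it alone gives 6×40 = 240.
Optimal mix: 1×C + 5×D → memory 39, value 243.

243 rps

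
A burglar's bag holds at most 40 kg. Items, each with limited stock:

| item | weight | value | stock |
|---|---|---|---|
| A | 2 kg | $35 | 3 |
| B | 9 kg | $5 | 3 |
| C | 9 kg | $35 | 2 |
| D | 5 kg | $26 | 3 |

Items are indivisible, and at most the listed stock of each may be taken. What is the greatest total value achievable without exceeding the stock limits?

$253

Top feasible selections:
- 3×A + 2×C + 3×D: weight 39, value 253
- 3×A + 2×C + 2×D: weight 34, value 227
Best: $253.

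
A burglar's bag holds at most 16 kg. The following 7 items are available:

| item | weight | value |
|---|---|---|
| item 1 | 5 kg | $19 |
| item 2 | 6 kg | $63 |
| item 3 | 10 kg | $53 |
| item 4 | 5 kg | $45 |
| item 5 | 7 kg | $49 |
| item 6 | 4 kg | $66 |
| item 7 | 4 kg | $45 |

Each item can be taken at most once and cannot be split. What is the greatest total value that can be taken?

$174

Check high-value combinations within 16 kg:
- item 2+item 6+item 7: weight 6+4+4=14, value 63+66+45=174
- item 2+item 4+item 6: weight 6+5+4=15, value 63+45+66=174
- item 5+item 6+item 7: weight 7+4+4=15, value 49+66+45=160
Best: $174.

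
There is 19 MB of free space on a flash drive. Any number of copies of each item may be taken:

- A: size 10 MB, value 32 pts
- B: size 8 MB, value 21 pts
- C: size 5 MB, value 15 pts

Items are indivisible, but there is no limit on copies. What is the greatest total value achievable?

53 pts

Best value-per-unit is A at 32/10; filling with it alone gives 1×32 = 32.
Optimal mix: 1×A + 1×B → size 18, value 53.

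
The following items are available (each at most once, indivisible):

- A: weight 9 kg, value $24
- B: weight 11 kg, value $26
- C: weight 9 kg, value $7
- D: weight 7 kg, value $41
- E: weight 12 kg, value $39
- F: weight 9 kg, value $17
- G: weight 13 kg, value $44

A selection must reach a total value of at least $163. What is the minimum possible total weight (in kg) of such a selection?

Subsets with value ≥ 163, sorted by total weight:
- A+D+E+F+G: weight 50, value 165
- A+B+D+E+G: weight 52, value 174
- B+D+E+F+G: weight 52, value 167
Minimum weight: 50 kg.

50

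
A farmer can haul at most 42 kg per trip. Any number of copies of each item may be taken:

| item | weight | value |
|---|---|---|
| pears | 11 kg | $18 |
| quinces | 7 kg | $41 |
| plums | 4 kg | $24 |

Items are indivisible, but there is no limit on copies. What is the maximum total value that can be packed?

$250

Best value-per-unit is plums at 24/4; filling with it alone gives 10×24 = 240.
Optimal mix: 2×quinces + 7×plums → weight 42, value 250.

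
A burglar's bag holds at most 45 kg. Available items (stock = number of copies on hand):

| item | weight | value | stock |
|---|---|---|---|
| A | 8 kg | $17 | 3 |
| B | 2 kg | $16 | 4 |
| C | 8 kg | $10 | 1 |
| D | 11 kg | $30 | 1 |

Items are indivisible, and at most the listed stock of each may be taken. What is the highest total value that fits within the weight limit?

Best selections within weight 45 and stock limits:
- 3×A + 4×B + 1×D: weight 43, value 145
- 2×A + 4×B + 1×C + 1×D: weight 43, value 138
- 3×A + 3×B + 1×D: weight 41, value 129
- 2×A + 4×B + 1×D: weight 35, value 128
Best: $145.

$145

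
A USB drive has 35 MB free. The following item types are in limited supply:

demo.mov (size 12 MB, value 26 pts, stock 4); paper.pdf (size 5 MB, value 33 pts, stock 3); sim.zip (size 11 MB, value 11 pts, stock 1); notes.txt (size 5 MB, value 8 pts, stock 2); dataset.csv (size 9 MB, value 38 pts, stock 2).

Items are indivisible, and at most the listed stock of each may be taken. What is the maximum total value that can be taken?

Top feasible selections:
- 3×paper.pdf + 2×dataset.csv: size 33, value 175
- 3×paper.pdf + 2×notes.txt + 1×dataset.csv: size 34, value 153
- 2×paper.pdf + 1×notes.txt + 2×dataset.csv: size 33, value 150
- 3×paper.pdf + 1×sim.zip + 1×dataset.csv: size 35, value 148
Best: 175 pts.

175 pts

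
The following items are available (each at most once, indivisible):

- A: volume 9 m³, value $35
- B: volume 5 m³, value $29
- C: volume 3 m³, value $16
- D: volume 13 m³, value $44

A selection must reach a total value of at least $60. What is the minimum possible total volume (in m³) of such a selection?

Subsets with value ≥ 60, sorted by total volume:
- A+B: volume 14, value 64
- C+D: volume 16, value 60
- A+B+C: volume 17, value 80
Minimum volume: 14 m³.

14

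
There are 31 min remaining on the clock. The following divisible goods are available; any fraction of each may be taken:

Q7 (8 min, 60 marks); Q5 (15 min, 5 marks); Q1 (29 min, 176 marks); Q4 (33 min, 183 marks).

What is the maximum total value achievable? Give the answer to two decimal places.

199.59

Take in order of value per unit:
- Q7 (60/8 per unit): all 8 → value 60, running total 60.00
- Q1 (176/29 per unit): 23 of 29 → value 23×176/29 = 139.5862, running total 199.59
Total 199.59.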